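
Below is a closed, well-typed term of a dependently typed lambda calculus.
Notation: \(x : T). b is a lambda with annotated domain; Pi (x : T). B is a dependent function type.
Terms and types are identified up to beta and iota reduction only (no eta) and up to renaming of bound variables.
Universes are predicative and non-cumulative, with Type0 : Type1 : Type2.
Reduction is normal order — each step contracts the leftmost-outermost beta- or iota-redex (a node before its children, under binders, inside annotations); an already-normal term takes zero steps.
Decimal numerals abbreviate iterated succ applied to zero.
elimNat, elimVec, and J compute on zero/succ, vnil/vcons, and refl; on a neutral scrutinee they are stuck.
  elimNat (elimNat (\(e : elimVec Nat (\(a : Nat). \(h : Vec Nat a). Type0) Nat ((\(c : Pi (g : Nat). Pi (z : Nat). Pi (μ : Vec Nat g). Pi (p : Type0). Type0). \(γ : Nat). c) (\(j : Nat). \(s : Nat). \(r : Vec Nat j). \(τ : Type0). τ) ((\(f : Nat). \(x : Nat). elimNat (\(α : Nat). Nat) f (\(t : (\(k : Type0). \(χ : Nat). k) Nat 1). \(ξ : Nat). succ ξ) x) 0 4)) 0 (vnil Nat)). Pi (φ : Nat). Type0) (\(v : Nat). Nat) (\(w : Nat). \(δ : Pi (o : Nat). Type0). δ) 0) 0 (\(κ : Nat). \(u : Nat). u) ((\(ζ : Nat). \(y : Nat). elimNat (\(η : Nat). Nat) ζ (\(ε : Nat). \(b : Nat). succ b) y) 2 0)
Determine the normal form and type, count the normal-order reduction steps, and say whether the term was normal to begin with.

reduced normal form:
  0
the term's type:
  Nat
reduction steps (normal order): 11
term was already normal: no
first contracted redex: an elimNat iota-redex


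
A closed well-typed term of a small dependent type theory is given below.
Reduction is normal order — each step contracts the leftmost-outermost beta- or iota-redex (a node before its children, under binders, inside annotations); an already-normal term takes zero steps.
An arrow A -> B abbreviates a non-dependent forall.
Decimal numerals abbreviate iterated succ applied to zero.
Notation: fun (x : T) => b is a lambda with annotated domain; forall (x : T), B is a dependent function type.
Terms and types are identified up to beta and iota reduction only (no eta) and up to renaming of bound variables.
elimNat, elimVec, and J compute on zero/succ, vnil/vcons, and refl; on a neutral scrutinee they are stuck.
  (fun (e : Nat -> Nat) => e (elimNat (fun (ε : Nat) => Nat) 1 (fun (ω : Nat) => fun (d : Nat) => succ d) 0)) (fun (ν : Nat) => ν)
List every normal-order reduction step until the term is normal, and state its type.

reduction (normal order):
  (fun (e : Nat -> Nat) => e (elimNat (fun (ε : Nat) => Nat) 1 (fun (ω : Nat) => fun (d : Nat) => succ d) 0)) (fun (ν : Nat) => ν)
  ~> (fun (e : Nat) => e) (elimNat (fun (ε : Nat) => Nat) 1 (fun (ω : Nat) => fun (d : Nat) => succ d) 0)
  ~> elimNat (fun (e : Nat) => Nat) 1 (fun (ε : Nat) => fun (ω : Nat) => succ ω) 0
  ~> 1
the term's type:
  Nat


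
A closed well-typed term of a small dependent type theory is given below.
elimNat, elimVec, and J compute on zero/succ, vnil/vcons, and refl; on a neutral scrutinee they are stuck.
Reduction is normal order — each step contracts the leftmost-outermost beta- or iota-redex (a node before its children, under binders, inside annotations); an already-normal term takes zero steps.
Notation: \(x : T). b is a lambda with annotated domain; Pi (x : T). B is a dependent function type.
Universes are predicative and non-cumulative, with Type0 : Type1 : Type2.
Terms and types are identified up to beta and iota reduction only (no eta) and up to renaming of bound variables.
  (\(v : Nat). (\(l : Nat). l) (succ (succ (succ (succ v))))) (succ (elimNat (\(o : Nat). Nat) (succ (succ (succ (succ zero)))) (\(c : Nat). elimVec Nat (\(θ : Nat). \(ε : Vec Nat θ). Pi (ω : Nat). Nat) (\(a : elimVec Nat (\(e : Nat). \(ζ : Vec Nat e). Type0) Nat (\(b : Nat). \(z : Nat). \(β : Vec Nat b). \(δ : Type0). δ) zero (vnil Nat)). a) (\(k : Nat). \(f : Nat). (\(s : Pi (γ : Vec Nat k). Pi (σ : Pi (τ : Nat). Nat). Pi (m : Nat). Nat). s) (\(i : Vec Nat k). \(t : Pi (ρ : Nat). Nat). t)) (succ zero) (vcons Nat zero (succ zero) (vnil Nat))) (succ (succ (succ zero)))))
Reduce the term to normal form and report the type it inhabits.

resulting normal form:
  succ (succ (succ (succ (succ (succ (succ (succ (succ zero))))))))
type:
  Nat


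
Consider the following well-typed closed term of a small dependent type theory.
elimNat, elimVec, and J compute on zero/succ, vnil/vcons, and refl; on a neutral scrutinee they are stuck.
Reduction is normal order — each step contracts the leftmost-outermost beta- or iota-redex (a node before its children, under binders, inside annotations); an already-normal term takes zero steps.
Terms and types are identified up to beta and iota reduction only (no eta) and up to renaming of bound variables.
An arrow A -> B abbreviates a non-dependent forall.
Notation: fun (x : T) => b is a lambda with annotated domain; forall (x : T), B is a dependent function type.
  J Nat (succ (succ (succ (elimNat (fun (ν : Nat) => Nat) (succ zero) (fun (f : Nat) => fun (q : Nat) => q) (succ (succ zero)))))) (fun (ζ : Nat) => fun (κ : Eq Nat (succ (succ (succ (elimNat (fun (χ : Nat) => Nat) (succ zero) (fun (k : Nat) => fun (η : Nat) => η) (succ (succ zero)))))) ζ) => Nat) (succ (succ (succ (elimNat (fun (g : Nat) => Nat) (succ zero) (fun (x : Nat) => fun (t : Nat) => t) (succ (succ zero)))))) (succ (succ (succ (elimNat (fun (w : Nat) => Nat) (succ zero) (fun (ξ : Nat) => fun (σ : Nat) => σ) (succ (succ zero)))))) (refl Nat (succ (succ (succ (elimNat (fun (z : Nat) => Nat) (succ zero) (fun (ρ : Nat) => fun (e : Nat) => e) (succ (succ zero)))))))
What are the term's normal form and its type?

reduced normal form:
  succ (succ (succ (succ zero)))
type:
  Nat
observation: the first redex contracted is a J iota-redex; the normal form is reached in 8 normal-order steps.


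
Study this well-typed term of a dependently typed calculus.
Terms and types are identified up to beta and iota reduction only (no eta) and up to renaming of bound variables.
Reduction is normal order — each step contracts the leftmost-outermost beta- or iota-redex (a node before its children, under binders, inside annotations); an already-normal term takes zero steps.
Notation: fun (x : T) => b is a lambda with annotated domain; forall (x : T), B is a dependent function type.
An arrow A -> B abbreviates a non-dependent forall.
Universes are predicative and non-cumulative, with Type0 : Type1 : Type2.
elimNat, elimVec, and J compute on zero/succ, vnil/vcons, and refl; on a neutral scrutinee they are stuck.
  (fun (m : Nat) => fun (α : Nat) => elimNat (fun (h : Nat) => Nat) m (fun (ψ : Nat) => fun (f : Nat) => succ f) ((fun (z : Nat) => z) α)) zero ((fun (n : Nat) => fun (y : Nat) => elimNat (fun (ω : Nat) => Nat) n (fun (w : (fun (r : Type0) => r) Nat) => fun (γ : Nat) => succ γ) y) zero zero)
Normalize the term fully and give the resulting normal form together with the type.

reduced normal form:
  zero
inferred type:
  Nat


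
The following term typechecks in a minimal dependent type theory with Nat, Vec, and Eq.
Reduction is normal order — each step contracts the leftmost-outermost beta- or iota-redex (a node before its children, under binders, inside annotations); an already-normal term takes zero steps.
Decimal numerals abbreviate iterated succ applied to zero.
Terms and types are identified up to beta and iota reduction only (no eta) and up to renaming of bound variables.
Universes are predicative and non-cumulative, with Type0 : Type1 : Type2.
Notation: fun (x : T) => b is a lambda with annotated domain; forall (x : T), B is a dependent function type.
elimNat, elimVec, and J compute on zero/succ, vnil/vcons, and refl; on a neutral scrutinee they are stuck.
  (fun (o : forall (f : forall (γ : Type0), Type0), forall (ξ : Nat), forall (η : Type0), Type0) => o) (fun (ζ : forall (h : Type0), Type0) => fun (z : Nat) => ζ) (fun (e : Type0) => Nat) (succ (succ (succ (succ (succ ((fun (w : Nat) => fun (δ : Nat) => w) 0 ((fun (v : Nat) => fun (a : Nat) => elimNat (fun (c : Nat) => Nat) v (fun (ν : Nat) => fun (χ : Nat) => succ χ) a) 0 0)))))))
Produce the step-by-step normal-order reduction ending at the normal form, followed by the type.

reduction (normal order):
  (fun (o : forall (f : forall (γ : Type0), Type0), forall (ξ : Nat), forall (η : Type0), Type0) => o) (fun (ζ : forall (h : Type0), Type0) => fun (z : Nat) => ζ) (fun (e : Type0) => Nat) (succ (succ (succ (succ (succ ((fun (w : Nat) => fun (δ : Nat) => w) 0 ((fun (v : Nat) => fun (a : Nat) => elimNat (fun (c : Nat) => Nat) v (fun (ν : Nat) => fun (χ : Nat) => succ χ) a) 0 0)))))))
  ~> (fun (o : forall (f : Type0), Type0) => fun (γ : Nat) => o) (fun (ξ : Type0) => Nat) (succ (succ (succ (succ (succ ((fun (η : Nat) => fun (ζ : Nat) => η) 0 ((fun (h : Nat) => fun (z : Nat) => elimNat (fun (e : Nat) => Nat) h (fun (w : Nat) => fun (δ : Nat) => succ δ) z) 0 0)))))))
  ~> (fun (o : Nat) => fun (f : Type0) => Nat) (succ (succ (succ (succ (succ ((fun (γ : Nat) => fun (ξ : Nat) => γ) 0 ((fun (η : Nat) => fun (ζ : Nat) => elimNat (fun (h : Nat) => Nat) η (fun (z : Nat) => fun (e : Nat) => succ e) ζ) 0 0)))))))
  ~> fun (o : Type0) => Nat
type:
  forall (o : Type0), Type0


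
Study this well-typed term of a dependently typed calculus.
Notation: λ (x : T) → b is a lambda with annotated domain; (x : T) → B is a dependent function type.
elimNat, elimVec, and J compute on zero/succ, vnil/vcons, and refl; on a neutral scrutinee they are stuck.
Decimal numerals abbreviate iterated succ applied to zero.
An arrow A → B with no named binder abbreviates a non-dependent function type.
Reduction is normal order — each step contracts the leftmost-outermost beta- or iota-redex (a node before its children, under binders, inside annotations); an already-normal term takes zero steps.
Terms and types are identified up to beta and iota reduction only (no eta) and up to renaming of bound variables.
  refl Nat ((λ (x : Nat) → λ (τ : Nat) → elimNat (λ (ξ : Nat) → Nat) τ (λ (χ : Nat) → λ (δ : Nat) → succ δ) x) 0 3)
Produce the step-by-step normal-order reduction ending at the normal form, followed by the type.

normal-order reduction sequence:
  refl Nat ((λ (x : Nat) → λ (τ : Nat) → elimNat (λ (ξ : Nat) → Nat) τ (λ (χ : Nat) → λ (δ : Nat) → succ δ) x) 0 3)
  ~> refl Nat ((λ (x : Nat) → elimNat (λ (τ : Nat) → Nat) x (λ (ξ : Nat) → λ (χ : Nat) → succ χ) 0) 3)
  ~> refl Nat (elimNat (λ (x : Nat) → Nat) 3 (λ (τ : Nat) → λ (ξ : Nat) → succ ξ) 0)
  ~> refl Nat 3
inferred type:
  Eq Nat 3 3


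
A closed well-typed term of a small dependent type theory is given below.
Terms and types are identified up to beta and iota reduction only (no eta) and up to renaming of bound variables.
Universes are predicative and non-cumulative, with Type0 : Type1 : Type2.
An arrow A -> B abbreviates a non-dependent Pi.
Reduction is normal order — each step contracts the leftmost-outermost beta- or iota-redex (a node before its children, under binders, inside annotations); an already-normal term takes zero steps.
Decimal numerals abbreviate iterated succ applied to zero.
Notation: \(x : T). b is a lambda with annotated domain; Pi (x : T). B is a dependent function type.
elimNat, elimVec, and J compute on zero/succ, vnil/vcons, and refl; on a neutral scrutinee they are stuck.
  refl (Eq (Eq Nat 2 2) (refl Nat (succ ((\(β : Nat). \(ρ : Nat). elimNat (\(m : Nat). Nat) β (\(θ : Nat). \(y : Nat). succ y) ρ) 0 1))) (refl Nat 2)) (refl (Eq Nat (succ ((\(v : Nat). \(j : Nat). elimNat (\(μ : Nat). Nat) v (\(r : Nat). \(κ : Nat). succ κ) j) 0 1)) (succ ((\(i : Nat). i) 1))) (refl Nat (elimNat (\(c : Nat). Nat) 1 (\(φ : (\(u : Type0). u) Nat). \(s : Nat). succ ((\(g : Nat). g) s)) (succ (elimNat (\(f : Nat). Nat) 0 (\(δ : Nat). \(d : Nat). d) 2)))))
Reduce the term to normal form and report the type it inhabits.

resulting normal form:
  refl (Eq (Eq Nat 2 2) (refl Nat 2) (refl Nat 2)) (refl (Eq Nat 2 2) (refl Nat 2))
type:
  Eq (Eq (Eq Nat 2 2) (refl Nat 2) (refl Nat 2)) (refl (Eq Nat 2 2) (refl Nat 2)) (refl (Eq Nat 2 2) (refl Nat 2))
observation: the leftmost-outermost redex is a beta-redex, and normalization takes 27 steps.


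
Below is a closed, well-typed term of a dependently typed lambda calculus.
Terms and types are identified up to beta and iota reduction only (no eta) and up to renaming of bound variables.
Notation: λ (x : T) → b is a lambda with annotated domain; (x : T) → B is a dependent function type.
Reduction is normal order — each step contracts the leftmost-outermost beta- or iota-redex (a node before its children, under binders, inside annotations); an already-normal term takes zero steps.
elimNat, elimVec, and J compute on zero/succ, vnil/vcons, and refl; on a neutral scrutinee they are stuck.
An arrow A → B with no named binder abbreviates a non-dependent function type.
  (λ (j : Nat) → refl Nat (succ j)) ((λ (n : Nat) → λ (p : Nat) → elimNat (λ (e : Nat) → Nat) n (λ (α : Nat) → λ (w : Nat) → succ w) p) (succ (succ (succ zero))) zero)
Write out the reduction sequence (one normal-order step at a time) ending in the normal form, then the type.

normal-order reduction sequence:
  (λ (j : Nat) → refl Nat (succ j)) ((λ (n : Nat) → λ (p : Nat) → elimNat (λ (e : Nat) → Nat) n (λ (α : Nat) → λ (w : Nat) → succ w) p) (succ (succ (succ zero))) zero)
  ~> refl Nat (succ ((λ (j : Nat) → λ (n : Nat) → elimNat (λ (p : Nat) → Nat) j (λ (e : Nat) → λ (α : Nat) → succ α) n) (succ (succ (succ zero))) zero))
  ~> refl Nat (succ ((λ (j : Nat) → elimNat (λ (n : Nat) → Nat) (succ (succ (succ zero))) (λ (p : Nat) → λ (e : Nat) → succ e) j) zero))
  ~> refl Nat (succ (elimNat (λ (j : Nat) → Nat) (succ (succ (succ zero))) (λ (n : Nat) → λ (p : Nat) → succ p) zero))
  ~> refl Nat (succ (succ (succ (succ zero))))
the term's type:
  Eq Nat (succ (succ (succ (succ zero)))) (succ (succ (succ (succ zero))))


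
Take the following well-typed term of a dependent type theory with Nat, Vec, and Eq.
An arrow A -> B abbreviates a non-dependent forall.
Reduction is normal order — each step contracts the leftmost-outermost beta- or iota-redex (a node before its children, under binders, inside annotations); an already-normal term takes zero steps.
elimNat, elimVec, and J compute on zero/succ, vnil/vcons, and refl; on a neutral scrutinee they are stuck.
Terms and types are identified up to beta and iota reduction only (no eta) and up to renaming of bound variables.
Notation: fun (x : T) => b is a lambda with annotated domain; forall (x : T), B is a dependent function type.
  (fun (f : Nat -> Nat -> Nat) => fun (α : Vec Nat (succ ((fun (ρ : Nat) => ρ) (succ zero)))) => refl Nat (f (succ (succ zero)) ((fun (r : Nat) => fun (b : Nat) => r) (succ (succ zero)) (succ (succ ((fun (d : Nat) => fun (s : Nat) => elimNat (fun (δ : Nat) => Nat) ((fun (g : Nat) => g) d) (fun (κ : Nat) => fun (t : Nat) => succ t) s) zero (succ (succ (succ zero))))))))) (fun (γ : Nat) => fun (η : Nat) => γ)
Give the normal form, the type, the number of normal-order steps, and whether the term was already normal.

normal form:
  fun (f : Vec Nat (succ (succ zero))) => refl Nat (succ (succ zero))
inferred type:
  Vec Nat (succ (succ zero)) -> Eq Nat (succ (succ zero)) (succ (succ zero))
normal-order step count: 4
started in normal form: no
first contracted redex: a beta-redex


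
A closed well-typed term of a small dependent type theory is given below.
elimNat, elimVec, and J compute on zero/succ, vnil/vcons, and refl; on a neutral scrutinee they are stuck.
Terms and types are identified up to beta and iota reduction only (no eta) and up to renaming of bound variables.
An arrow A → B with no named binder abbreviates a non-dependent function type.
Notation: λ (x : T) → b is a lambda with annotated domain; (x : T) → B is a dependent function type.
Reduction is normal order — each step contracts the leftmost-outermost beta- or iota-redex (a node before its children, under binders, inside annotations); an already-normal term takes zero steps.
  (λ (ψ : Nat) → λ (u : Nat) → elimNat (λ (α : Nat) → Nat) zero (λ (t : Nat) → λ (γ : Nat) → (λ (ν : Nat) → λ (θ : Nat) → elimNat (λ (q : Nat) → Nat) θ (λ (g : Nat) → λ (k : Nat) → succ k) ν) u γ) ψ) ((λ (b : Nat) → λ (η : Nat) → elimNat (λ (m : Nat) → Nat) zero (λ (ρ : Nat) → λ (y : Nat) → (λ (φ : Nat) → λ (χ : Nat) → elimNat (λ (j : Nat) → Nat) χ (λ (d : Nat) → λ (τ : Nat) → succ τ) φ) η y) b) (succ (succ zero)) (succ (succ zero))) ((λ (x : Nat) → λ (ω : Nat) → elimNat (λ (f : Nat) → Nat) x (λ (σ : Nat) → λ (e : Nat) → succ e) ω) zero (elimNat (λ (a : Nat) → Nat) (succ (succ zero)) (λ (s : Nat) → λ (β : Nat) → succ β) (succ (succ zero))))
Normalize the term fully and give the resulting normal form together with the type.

reduced normal form:
  succ (succ (succ (succ (succ (succ (succ (succ (succ (succ (succ (succ (succ (succ (succ (succ zero)))))))))))))))
inferred type:
  Nat


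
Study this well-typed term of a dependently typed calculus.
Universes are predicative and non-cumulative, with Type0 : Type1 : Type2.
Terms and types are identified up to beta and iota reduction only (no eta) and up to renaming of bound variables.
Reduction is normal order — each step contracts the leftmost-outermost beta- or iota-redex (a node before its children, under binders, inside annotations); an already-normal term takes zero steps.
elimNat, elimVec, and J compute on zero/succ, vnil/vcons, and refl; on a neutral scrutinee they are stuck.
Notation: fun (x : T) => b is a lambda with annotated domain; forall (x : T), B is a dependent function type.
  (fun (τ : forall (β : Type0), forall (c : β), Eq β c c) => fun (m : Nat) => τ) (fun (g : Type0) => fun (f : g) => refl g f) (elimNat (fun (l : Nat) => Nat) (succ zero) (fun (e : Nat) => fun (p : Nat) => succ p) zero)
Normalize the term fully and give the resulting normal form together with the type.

normal form:
  fun (τ : Type0) => fun (β : τ) => refl τ β
inferred type:
  forall (τ : Type0), forall (β : τ), Eq τ β β


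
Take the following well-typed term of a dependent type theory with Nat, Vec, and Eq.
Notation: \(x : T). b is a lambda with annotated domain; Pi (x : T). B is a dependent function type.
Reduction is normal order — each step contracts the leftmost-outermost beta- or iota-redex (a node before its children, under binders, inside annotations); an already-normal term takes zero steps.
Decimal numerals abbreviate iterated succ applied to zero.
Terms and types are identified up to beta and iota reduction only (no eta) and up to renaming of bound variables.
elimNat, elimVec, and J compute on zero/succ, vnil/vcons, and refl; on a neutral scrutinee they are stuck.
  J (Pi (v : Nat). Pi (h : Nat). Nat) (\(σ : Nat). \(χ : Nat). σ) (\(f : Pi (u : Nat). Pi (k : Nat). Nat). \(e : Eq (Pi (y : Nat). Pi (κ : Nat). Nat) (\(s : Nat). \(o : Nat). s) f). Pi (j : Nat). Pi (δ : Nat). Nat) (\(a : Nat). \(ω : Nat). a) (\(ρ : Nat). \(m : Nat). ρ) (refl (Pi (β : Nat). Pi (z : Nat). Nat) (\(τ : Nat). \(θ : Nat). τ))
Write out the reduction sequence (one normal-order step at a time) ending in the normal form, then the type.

reduction (normal order):
  J (Pi (v : Nat). Pi (h : Nat). Nat) (\(σ : Nat). \(χ : Nat). σ) (\(f : Pi (u : Nat). Pi (k : Nat). Nat). \(e : Eq (Pi (y : Nat). Pi (κ : Nat). Nat) (\(s : Nat). \(o : Nat). s) f). Pi (j : Nat). Pi (δ : Nat). Nat) (\(a : Nat). \(ω : Nat). a) (\(ρ : Nat). \(m : Nat). ρ) (refl (Pi (β : Nat). Pi (z : Nat). Nat) (\(τ : Nat). \(θ : Nat). τ))
  ~> \(v : Nat). \(h : Nat). v
type:
  Pi (v : Nat). Pi (h : Nat). Nat


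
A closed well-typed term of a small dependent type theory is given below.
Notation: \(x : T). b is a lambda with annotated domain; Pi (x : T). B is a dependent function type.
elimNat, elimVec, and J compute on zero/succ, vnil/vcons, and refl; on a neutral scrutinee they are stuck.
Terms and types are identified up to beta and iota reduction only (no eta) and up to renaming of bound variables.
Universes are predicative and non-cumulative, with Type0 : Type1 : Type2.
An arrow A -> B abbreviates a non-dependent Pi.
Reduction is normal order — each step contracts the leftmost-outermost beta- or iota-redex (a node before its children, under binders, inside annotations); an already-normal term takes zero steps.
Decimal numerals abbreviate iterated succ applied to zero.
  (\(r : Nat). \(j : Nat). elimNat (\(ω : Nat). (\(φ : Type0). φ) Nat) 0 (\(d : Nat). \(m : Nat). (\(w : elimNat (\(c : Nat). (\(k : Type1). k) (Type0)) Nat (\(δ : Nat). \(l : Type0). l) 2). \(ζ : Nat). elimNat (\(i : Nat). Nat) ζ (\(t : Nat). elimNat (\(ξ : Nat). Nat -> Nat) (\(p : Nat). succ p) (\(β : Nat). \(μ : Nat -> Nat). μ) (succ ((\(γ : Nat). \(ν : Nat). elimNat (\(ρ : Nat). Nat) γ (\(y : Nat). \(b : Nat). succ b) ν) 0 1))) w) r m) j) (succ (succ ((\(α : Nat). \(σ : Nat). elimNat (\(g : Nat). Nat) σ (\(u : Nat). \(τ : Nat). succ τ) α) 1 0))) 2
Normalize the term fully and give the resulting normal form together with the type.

normal form:
  6
inferred type:
  Nat


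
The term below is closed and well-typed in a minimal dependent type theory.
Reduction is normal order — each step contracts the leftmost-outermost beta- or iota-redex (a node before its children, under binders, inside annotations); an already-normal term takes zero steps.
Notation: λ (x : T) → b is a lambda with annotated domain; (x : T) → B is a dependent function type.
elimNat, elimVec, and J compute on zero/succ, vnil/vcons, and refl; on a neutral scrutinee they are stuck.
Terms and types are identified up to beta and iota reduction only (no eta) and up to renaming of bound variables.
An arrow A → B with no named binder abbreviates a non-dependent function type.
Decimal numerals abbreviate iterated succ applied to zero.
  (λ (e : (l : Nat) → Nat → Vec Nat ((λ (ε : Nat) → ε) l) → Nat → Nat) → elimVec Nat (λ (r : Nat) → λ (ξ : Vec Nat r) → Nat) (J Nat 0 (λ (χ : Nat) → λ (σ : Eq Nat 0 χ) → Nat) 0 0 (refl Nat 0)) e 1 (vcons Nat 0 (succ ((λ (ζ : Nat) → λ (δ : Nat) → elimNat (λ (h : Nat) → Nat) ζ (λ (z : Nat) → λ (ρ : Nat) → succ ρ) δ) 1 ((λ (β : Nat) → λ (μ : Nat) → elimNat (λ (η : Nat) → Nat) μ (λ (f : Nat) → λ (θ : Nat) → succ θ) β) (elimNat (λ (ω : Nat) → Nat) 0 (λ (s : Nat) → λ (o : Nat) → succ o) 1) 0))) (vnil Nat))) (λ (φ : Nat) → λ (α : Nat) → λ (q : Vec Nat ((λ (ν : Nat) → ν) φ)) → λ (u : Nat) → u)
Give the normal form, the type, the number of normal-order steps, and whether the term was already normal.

normal form:
  0
the term's type:
  Nat
normal-order step count: 8
started in normal form: no
first redex: a beta-redex


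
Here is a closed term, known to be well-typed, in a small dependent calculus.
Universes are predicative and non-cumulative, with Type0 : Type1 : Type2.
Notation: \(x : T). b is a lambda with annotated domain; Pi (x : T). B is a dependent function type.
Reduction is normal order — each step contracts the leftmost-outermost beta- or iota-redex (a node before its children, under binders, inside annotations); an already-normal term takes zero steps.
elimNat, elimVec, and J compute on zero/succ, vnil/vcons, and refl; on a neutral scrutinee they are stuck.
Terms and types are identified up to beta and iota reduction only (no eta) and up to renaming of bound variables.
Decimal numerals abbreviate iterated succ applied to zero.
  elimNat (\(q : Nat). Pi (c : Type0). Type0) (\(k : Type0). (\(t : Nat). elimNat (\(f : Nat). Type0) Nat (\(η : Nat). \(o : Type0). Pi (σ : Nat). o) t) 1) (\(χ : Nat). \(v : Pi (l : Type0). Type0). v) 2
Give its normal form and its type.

reduced normal form:
  \(q : Type0). Pi (c : Nat). Nat
type:
  Pi (q : Type0). Type0


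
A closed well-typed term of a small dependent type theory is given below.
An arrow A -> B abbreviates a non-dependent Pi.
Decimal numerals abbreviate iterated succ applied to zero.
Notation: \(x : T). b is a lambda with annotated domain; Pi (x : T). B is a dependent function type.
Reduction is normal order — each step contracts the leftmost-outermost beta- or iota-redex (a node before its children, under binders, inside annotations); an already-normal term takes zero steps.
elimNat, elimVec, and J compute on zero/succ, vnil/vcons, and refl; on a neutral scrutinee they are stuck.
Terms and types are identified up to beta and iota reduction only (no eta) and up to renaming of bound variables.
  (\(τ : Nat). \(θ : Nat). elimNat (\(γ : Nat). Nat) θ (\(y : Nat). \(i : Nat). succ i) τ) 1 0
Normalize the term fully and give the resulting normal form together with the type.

normal form:
  1
the term's type:
  Nat
observation: 6 normal-order steps normalize the term, beginning with a beta-redex.


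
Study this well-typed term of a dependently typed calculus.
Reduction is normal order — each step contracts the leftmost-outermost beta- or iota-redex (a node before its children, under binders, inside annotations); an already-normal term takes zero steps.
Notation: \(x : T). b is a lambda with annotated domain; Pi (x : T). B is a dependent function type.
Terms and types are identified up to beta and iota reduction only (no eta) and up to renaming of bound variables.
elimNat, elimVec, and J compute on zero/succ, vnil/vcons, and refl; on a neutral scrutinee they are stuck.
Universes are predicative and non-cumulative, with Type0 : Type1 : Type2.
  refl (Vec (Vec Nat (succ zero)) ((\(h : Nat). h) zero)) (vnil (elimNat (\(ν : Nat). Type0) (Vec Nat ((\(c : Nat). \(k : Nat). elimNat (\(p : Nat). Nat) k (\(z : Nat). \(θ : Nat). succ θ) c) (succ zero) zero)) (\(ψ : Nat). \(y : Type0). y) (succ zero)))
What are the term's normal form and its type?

normal form:
  refl (Vec (Vec Nat (succ zero)) zero) (vnil (Vec Nat (succ zero)))
type:
  Eq (Vec (Vec Nat (succ zero)) zero) (vnil (Vec Nat (succ zero))) (vnil (Vec Nat (succ zero)))
observation: reduction starts at a beta-redex, and 11 normal-order steps reach the normal form.


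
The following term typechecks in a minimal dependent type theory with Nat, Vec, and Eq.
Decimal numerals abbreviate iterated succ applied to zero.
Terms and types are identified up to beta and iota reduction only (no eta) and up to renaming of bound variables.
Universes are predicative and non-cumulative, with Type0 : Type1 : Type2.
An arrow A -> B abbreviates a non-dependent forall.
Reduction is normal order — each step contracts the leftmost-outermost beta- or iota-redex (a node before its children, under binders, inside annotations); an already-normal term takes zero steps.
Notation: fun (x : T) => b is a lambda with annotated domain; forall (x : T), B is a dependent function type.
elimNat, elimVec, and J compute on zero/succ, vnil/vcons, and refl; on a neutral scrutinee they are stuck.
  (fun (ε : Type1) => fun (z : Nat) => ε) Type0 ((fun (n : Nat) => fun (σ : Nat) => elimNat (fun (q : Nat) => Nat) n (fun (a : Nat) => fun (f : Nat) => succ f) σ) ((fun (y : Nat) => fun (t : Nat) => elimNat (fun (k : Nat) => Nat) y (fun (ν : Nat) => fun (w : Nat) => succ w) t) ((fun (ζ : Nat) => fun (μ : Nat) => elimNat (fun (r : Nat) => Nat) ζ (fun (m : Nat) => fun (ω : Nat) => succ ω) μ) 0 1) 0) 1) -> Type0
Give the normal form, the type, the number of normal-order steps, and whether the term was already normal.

normal form:
  Type0 -> Type0
the term's type:
  Type1
steps to reach normal form (normal order): 2
term was already normal: no
first redex: a beta-redex


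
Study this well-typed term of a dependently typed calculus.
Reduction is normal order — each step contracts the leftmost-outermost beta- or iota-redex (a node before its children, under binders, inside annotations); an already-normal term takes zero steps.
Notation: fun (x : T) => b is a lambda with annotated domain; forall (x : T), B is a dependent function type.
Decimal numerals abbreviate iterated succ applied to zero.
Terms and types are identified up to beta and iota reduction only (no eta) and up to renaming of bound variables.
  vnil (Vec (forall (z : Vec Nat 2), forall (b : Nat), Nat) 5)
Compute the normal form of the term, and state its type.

normal form:
  vnil (Vec (forall (z : Vec Nat 2), forall (b : Nat), Nat) 5)
inferred type:
  Vec (Vec (forall (z : Vec Nat 2), forall (b : Nat), Nat) 5) 0
observation: the term is already in normal form.


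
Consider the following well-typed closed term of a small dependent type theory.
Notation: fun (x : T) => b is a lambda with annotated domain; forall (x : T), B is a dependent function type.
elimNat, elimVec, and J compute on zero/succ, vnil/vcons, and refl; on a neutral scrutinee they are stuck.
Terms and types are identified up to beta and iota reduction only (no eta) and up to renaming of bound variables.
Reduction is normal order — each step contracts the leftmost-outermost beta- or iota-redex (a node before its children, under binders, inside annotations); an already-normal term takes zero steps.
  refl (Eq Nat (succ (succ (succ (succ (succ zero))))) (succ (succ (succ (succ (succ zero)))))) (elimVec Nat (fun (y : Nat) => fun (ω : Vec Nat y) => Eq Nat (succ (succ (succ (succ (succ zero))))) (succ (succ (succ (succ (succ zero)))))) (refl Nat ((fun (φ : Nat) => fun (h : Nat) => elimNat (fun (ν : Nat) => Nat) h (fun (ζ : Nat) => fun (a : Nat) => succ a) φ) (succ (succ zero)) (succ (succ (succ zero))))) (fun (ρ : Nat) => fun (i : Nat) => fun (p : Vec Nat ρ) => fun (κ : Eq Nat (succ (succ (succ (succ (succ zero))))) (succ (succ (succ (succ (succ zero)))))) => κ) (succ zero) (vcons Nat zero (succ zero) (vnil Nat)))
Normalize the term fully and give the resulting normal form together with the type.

normal form:
  refl (Eq Nat (succ (succ (succ (succ (succ zero))))) (succ (succ (succ (succ (succ zero)))))) (refl Nat (succ (succ (succ (succ (succ zero))))))
type:
  Eq (Eq Nat (succ (succ (succ (succ (succ zero))))) (succ (succ (succ (succ (succ zero)))))) (refl Nat (succ (succ (succ (succ (succ zero)))))) (refl Nat (succ (succ (succ (succ (succ zero))))))
observation: 15 normal-order steps separate the term from its normal form.


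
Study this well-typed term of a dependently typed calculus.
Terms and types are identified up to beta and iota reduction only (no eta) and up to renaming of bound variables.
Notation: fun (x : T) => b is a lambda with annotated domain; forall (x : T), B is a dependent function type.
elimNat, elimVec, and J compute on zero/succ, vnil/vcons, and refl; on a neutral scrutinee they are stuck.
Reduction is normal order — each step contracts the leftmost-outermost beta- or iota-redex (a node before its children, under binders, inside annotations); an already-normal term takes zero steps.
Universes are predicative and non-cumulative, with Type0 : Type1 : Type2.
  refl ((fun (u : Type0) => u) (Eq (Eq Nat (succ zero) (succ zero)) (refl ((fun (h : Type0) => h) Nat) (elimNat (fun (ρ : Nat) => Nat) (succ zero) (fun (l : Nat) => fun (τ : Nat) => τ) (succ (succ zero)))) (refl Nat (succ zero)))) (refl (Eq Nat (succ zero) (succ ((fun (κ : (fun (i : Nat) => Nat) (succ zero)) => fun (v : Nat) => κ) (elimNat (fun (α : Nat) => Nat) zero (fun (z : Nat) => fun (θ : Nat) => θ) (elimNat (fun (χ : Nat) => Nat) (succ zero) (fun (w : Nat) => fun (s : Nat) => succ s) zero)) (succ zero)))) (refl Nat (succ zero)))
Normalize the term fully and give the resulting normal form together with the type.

resulting normal form:
  refl (Eq (Eq Nat (succ zero) (succ zero)) (refl Nat (succ zero)) (refl Nat (succ zero))) (refl (Eq Nat (succ zero) (succ zero)) (refl Nat (succ zero)))
type:
  Eq (Eq (Eq Nat (succ zero) (succ zero)) (refl Nat (succ zero)) (refl Nat (succ zero))) (refl (Eq Nat (succ zero) (succ zero)) (refl Nat (succ zero))) (refl (Eq Nat (succ zero) (succ zero)) (refl Nat (succ zero)))


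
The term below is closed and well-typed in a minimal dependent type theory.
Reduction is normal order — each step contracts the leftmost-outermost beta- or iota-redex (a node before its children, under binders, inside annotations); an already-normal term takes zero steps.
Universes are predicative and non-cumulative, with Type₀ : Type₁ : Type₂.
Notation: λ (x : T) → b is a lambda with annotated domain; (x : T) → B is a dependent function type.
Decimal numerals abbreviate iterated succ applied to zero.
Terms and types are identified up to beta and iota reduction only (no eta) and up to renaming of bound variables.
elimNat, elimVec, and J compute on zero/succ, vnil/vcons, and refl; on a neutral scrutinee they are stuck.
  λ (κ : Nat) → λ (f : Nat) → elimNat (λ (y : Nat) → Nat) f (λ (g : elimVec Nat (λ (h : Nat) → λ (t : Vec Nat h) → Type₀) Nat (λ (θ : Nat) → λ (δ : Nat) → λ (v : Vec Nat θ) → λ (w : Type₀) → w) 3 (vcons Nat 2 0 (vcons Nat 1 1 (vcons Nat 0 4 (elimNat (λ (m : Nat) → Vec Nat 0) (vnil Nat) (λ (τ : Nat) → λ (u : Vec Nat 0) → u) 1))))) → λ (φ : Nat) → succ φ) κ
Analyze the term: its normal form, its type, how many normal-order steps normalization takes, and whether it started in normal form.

normal form:
  λ (κ : Nat) → λ (f : Nat) → elimNat (λ (y : Nat) → Nat) f (λ (g : Nat) → λ (h : Nat) → succ h) κ
the term's type:
  (κ : Nat) → (f : Nat) → Nat
reduction steps (normal order): 20
started in normal form: no
first contracted redex: an elimVec iota-redex


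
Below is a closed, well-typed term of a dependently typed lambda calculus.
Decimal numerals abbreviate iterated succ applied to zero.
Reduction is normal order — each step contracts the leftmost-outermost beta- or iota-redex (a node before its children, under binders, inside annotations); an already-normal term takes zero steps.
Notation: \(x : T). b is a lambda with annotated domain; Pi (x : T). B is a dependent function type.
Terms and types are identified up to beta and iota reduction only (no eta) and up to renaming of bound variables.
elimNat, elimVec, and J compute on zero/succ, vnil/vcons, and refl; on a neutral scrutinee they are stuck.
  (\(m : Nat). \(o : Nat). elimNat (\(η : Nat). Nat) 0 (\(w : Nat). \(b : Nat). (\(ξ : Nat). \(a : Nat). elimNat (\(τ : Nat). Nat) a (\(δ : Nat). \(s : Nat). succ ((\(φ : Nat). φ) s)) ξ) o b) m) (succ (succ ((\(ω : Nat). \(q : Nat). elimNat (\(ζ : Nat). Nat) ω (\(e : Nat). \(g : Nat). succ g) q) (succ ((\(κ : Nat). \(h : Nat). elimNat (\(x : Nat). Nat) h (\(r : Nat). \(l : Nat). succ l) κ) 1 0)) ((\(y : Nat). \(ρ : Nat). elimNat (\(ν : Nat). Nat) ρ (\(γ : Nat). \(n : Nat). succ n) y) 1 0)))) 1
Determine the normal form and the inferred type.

reduced normal form:
  5
type:
  Nat


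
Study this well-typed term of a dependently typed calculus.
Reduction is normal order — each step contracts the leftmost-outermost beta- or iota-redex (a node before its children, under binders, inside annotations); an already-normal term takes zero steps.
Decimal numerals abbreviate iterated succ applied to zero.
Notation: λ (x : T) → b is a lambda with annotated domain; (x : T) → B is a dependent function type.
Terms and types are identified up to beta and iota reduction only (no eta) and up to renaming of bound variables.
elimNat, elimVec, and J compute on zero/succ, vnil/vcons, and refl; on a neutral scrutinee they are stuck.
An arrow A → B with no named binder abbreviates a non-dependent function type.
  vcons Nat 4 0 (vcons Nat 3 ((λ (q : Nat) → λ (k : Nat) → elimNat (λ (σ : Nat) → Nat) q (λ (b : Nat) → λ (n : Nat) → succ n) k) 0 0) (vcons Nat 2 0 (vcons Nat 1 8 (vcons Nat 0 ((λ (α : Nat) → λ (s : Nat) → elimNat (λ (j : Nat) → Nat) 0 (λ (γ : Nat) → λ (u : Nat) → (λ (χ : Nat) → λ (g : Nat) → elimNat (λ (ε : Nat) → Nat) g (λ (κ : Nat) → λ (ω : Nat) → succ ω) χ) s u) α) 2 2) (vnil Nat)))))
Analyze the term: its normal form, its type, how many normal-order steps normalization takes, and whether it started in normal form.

normal form:
  vcons Nat 4 0 (vcons Nat 3 0 (vcons Nat 2 0 (vcons Nat 1 8 (vcons Nat 0 4 (vnil Nat)))))
inferred type:
  Vec Nat 5
steps to reach normal form (normal order): 30
started in normal form: no
first contracted redex: a beta-redex


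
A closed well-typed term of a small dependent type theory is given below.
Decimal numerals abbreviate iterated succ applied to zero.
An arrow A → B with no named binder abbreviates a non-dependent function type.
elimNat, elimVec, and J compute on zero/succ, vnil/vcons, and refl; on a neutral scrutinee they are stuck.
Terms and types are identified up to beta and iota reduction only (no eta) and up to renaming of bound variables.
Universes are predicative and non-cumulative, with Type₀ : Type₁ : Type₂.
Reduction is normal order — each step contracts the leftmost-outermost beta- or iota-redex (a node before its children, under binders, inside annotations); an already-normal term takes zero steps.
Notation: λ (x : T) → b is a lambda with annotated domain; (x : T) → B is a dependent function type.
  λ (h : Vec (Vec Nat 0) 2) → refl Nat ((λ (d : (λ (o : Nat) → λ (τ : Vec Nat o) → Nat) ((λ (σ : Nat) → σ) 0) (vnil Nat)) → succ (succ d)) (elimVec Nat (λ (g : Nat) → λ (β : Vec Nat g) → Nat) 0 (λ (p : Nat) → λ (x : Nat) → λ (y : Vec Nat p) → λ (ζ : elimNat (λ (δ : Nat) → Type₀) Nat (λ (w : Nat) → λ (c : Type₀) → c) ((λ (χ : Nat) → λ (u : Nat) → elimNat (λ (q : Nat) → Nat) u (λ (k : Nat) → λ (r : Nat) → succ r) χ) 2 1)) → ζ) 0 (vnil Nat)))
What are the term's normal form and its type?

reduced normal form:
  λ (h : Vec (Vec Nat 0) 2) → refl Nat 2
type:
  Vec (Vec Nat 0) 2 → Eq Nat 2 2
observation: reduction starts at a beta-redex, and 2 normal-order steps reach the normal form.


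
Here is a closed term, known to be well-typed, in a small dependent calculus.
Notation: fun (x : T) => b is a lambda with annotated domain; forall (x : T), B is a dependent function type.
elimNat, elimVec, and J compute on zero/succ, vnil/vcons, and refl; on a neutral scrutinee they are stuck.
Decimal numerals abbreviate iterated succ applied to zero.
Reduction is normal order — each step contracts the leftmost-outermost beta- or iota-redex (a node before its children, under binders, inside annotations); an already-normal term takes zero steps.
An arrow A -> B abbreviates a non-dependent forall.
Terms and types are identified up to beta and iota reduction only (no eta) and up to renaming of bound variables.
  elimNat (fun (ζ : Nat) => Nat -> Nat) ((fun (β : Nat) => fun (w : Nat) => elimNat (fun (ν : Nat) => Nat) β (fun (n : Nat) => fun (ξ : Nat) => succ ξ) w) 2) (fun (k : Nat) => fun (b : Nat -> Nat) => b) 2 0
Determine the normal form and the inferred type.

normal form:
  2
inferred type:
  Nat


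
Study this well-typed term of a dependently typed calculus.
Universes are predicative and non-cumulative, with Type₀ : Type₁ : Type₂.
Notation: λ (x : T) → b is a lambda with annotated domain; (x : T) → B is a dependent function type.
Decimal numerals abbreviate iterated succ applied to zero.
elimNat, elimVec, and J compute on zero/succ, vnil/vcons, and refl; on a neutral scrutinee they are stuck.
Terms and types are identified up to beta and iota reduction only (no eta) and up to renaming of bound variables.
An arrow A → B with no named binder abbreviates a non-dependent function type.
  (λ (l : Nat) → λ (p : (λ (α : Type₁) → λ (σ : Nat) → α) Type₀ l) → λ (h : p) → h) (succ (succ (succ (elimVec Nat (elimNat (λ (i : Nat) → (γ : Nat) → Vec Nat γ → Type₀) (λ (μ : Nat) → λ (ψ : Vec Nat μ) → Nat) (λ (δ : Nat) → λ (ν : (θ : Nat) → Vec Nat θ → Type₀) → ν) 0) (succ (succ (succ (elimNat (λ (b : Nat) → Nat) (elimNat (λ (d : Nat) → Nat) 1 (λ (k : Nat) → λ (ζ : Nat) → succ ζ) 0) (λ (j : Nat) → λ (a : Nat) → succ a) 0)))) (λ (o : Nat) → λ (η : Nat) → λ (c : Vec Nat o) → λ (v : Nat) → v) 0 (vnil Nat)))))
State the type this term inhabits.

type:
  (l : Type₀) → l → l
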